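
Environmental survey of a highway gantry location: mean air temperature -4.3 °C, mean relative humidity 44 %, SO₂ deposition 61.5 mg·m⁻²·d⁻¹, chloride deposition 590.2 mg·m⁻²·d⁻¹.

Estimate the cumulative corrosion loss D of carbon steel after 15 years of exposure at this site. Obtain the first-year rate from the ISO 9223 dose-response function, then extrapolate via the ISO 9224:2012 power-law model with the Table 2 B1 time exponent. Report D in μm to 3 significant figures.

carbon steel: T≤10 °C ⇒ hinge +0.150·(-4.3−10) = -2.1450
  Pd branch = 1.77·Pd^0.52·e^(0.02·RH+f) = 4.254 μm/a
  Cl⁻ term: 0.102·590.2^0.62·exp(0.033·44+0.04·-4.3) = 19.17
  r_corr = 4.254 + 19.17 = 23.42 μm/a
Long-term exponent b (ISO 9224 Table 2, B1) = 0.523
  D(15) = 23.42 × 15^0.523 = 23.42 × 4.122 = 96.53 μm

D(15) = 96.5 μm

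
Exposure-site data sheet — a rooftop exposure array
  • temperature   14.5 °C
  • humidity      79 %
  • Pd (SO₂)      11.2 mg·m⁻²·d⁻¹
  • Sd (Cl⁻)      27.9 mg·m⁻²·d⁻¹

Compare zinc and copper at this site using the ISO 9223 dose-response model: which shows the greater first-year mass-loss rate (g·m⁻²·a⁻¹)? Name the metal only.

copper

zinc: f(T) = -0.071·(T−10) [T>10 °C] = -0.3195
  sulphur-dioxide contribution → 1.027 μm/a
  chloride contribution → 0.753 μm/a
  total first-year rate 1.78 μm/a
  mass loss = 1.78 μm/a × 7.14 g/cm³ = 12.71 g·m⁻²·a⁻¹
copper: f(T) = -0.080·(T−10) [T>10 °C] = -0.3600
  sulphur-dioxide contribution → 0.7328 μm/a
  chloride contribution → 0.8805 μm/a
  total first-year rate 1.613 μm/a
  mass loss = 1.613 μm/a × 8.96 g/cm³ = 14.46 g·m⁻²·a⁻¹
Ordering by g·m⁻²·a⁻¹: copper (14.5) > zinc (12.7)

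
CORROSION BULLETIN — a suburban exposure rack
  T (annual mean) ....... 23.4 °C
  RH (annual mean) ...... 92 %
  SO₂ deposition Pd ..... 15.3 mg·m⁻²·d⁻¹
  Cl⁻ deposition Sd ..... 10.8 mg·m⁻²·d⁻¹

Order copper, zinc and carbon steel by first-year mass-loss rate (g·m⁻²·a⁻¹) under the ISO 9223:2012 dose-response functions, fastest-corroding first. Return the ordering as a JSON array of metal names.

copper: T>10 °C ⇒ hinge -0.080·(23.4−10) = -1.0720
  SO₂ term: 0.0053·15.3^0.26·exp(0.059·92-1.0720) = 0.8396
  Sd branch = 0.01025·Sd^0.27·e^(0.036·RH+0.049·T) = 1.683 μm/a
  r_corr = 0.8396 + 1.683 = 2.523 μm/a
  mass loss = 2.523 μm/a × 8.96 g/cm³ = 22.6 g·m⁻²·a⁻¹
zinc: f(T) = -0.071·(T−10) [T>10 °C] = -0.9514
  Pd branch = 0.0129·Pd^0.44·e^(0.046·RH+f) = 1.139 μm/a
  Sd branch = 0.0175·Sd^0.57·e^(0.008·RH+0.085·T) = 1.036 μm/a
  sum: 1.139 + 1.036 → r_corr = 2.176 μm/a
  mass loss = 2.176 μm/a × 7.14 g/cm³ = 15.53 g·m⁻²·a⁻¹
carbon steel: temperature factor f = -0.054·(13.4) = -0.7236
  SO₂ term: 1.77·15.3^0.52·exp(0.02·92-0.7236) = 22.33
  Sd branch = 0.102·Sd^0.62·e^(0.033·RH+0.04·T) = 23.68 μm/a
  r_corr = 22.33 + 23.68 = 46.01 μm/a
  mass loss = 46.01 μm/a × 7.85 g/cm³ = 361.1 g·m⁻²·a⁻¹
Ordering by g·m⁻²·a⁻¹: carbon steel (361) > copper (22.6) > zinc (15.5)

["carbon steel", "copper", "zinc"]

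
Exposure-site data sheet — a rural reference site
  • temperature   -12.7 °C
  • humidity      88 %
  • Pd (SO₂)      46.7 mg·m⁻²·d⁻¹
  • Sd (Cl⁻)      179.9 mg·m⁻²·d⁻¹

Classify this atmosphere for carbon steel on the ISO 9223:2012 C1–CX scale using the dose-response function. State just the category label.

C3

carbon steel: temperature factor f = +0.150·(-22.7) = -3.4050
  sulphur-dioxide contribution → 2.521 μm/a
  chloride contribution → 28.01 μm/a
  total first-year rate 30.53 μm/a
ISO 9223 Table 2 (carbon steel): 25 < 30.5 ≤ 50 μm/a ⇒ C3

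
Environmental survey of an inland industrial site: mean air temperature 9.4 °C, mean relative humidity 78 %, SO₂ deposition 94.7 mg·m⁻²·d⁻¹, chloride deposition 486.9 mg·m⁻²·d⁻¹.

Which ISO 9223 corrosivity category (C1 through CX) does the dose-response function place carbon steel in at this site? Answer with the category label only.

carbon steel: f(T) = +0.150·(T−10) [T≤10 °C] = -0.0900
  sulphur-dioxide contribution → 82.05 μm/a
  chloride contribution → 90.36 μm/a
  total first-year rate 172.4 μm/a
ISO 9223 Table 2 (carbon steel): 80 < 172 ≤ 200 μm/a ⇒ C5

C5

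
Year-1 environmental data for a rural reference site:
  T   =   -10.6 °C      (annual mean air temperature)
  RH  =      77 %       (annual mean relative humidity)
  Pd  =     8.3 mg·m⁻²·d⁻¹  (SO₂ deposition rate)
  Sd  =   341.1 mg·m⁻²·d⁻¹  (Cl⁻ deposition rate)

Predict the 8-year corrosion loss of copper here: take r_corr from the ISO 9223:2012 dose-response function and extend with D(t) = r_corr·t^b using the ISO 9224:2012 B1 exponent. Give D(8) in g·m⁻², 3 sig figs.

D(8) = 19.2 g·m⁻²

copper: temperature factor f = +0.126·(-20.6) = -2.5956
  sulphur-dioxide contribution → 0.06441 μm/a
  chloride contribution → 0.4709 μm/a
  total first-year rate 0.5353 μm/a
ISO 9224: D(t) = r_corr · t^b with b = 0.667 (copper, B1)
  D(8) = 0.5353 × 8^0.667 = 0.5353 × 4.003 = 2.143 μm
  Mass loss = 2.143 μm × 8.96 g/cm³ = 19.2 g·m⁻²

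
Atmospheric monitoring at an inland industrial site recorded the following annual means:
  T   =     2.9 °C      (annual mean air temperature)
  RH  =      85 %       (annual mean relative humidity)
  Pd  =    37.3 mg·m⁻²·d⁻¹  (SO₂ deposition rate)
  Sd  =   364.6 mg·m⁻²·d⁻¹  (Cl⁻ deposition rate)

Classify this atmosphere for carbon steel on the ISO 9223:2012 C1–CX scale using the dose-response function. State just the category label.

carbon steel: f(T) = +0.150·(T−10) [T≤10 °C] = -1.0650
  SO₂ term: 1.77·37.3^0.52·exp(0.02·85-1.0650) = 21.93
  Cl⁻ term: 0.102·364.6^0.62·exp(0.033·85+0.04·2.9) = 73.37
  sum: 21.93 + 73.37 → r_corr = 95.3 μm/a
ISO 9223 Table 2 (carbon steel): 80 < 95.3 ≤ 200 μm/a ⇒ C5

C5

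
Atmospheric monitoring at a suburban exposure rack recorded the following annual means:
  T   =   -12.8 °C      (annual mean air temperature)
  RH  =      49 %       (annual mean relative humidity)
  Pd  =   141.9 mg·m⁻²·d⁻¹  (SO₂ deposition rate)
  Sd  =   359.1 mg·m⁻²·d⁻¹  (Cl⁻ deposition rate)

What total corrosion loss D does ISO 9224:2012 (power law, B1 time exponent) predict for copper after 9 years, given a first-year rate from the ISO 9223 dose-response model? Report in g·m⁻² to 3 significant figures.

D(9) = 6.83 g·m⁻²

copper: T≤10 °C ⇒ hinge +0.126·(-12.8−10) = -2.8728
  Pd branch = 0.0053·Pd^0.26·e^(0.059·RH+f) = 0.01957 μm/a
  Sd branch = 0.01025·Sd^0.27·e^(0.036·RH+0.049·T) = 0.1564 μm/a
  sum: 0.01957 + 0.1564 → r_corr = 0.176 μm/a
Power-law: D(9) = r_corr · 9^0.667
  D(9) = 0.176 × 9^0.667 = 0.176 × 4.33 = 0.7621 μm
  Mass loss = 0.7621 μm × 8.96 g/cm³ = 6.829 g·m⁻²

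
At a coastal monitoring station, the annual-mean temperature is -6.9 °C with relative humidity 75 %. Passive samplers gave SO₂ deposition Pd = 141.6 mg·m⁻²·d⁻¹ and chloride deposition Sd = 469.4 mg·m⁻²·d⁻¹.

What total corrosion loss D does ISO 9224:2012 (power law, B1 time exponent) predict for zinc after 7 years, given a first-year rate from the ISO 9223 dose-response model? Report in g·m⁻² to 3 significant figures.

zinc: T≤10 °C ⇒ hinge +0.038·(-6.9−10) = -0.6422
  sulphur-dioxide contribution → 1.89 μm/a
  chloride contribution → 0.5911 μm/a
  total first-year rate 2.481 μm/a
Long-term exponent b (ISO 9224 Table 2, B1) = 0.813
  D(7) = 2.481 × 7^0.813 = 2.481 × 4.865 = 12.07 μm
  Mass loss = 12.07 μm × 7.14 g/cm³ = 86.18 g·m⁻²

D(7) = 86.2 g·m⁻²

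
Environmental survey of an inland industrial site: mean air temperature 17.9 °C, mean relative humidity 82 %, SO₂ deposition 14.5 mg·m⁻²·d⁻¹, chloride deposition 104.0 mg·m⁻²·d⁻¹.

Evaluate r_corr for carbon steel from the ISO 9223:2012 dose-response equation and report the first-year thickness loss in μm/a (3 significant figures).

carbon steel: T>10 °C ⇒ hinge -0.054·(17.9−10) = -0.4266
  SO₂ term: 1.77·14.5^0.52·exp(0.02·82-0.4266) = 23.93
  Sd branch = 0.102·Sd^0.62·e^(0.033·RH+0.04·T) = 55.63 μm/a
  r_corr = 23.93 + 55.63 = 79.56 μm/a

r_corr = 79.6 μm/a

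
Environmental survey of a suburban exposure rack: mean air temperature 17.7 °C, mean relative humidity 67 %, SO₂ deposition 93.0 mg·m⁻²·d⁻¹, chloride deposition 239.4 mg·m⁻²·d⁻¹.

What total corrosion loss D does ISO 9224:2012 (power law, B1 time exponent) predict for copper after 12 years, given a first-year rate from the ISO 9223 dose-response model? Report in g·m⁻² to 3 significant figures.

copper: temperature factor f = -0.080·(7.7) = -0.6160
  Pd branch = 0.0053·Pd^0.26·e^(0.059·RH+f) = 0.4845 μm/a
  Cl⁻ term: 0.01025·239.4^0.27·exp(0.036·67+0.049·17.7) = 1.195
  r_corr = 0.4845 + 1.195 = 1.679 μm/a
Power-law: D(12) = r_corr · 12^0.667
  D(12) = 1.679 × 12^0.667 = 1.679 × 5.246 = 8.809 μm
  Mass loss = 8.809 μm × 8.96 g/cm³ = 78.93 g·m⁻²

D(12) = 78.9 g·m⁻²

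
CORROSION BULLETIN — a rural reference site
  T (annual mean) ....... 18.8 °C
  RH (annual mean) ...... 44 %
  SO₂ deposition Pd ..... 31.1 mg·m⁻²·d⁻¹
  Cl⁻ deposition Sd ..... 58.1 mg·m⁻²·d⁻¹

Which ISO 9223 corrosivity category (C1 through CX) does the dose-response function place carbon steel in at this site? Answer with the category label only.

C3

carbon steel: temperature factor f = -0.054·(8.8) = -0.4752
  sulphur-dioxide contribution → 15.85 μm/a
  chloride contribution → 11.47 μm/a
  ⇒ r_corr(carbon steel) = 27.32 μm/a
Category bounds: 25…50 μm/a bracket r_corr ⇒ C3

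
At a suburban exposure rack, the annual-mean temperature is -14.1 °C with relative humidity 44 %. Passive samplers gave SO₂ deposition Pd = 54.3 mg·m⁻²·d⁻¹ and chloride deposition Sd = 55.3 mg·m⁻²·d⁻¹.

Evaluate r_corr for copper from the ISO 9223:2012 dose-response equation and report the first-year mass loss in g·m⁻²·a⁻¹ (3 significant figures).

copper: temperature factor f = +0.126·(-24.1) = -3.0366
  SO₂ term: 0.0053·54.3^0.26·exp(0.059·44-3.0366) = 0.009638
  Sd branch = 0.01025·Sd^0.27·e^(0.036·RH+0.049·T) = 0.07398 μm/a
  r_corr = 0.009638 + 0.07398 = 0.08362 μm/a
Convert to mass loss: 0.08362 μm/a × 8.96 g/cm³ = 0.7492 g·m⁻²·a⁻¹

r_corr = 0.749 g·m⁻²·a⁻¹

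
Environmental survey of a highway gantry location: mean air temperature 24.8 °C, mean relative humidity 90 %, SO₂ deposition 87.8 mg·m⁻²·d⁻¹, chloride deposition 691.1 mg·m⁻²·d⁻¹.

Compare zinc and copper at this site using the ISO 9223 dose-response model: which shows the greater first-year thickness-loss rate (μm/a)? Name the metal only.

zinc: f(T) = -0.071·(T−10) [T>10 °C] = -1.0508
  Pd branch = 0.0129·Pd^0.44·e^(0.046·RH+f) = 2.029 μm/a
  Sd branch = 0.0175·Sd^0.57·e^(0.008·RH+0.085·T) = 12.3 μm/a
  r_corr = 2.029 + 12.3 = 14.33 μm/a
copper: temperature factor f = -0.080·(14.8) = -1.1840
  SO₂ term: 0.0053·87.8^0.26·exp(0.059·90-1.1840) = 1.051
  Cl⁻ term: 0.01025·691.1^0.27·exp(0.036·90+0.049·24.8) = 5.155
  sum: 1.051 + 5.155 → r_corr = 6.206 μm/a
Ordering by μm/a: zinc (14.3) > copper (6.21)

zinc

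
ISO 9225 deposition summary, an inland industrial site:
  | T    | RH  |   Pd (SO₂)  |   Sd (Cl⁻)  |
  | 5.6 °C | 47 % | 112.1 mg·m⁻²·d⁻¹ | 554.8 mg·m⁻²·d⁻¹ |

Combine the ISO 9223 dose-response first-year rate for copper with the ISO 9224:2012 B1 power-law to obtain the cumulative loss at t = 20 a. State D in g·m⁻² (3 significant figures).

copper: f(T) = +0.126·(T−10) [T≤10 °C] = -0.5544
  SO₂ term: 0.0053·112.1^0.26·exp(0.059·47-0.5544) = 0.1662
  Cl⁻ term: 0.01025·554.8^0.27·exp(0.036·47+0.049·5.6) = 0.4033
  sum: 0.1662 + 0.4033 → r_corr = 0.5695 μm/a
ISO 9224: D(t) = r_corr · t^b with b = 0.667 (copper, B1)
  D(20) = 0.5695 × 20^0.667 = 0.5695 × 7.375 = 4.201 μm
  Mass loss = 4.201 μm × 8.96 g/cm³ = 37.64 g·m⁻²

D(20) = 37.6 g·m⁻²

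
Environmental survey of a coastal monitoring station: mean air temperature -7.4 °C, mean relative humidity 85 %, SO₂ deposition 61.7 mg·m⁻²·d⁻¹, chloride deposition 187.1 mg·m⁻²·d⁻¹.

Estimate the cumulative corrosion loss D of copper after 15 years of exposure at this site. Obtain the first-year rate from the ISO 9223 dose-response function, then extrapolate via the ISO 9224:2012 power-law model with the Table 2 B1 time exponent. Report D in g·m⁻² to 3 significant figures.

D(15) = 48.3 g·m⁻²

copper: f(T) = +0.126·(T−10) [T≤10 °C] = -2.1924
  Pd branch = 0.0053·Pd^0.26·e^(0.059·RH+f) = 0.2604 μm/a
  Sd branch = 0.01025·Sd^0.27·e^(0.036·RH+0.049·T) = 0.6247 μm/a
  r_corr = 0.2604 + 0.6247 = 0.885 μm/a
ISO 9224: D(t) = r_corr · t^b with b = 0.667 (copper, B1)
  D(15) = 0.885 × 15^0.667 = 0.885 × 6.088 = 5.388 μm
  Mass loss = 5.388 μm × 8.96 g/cm³ = 48.28 g·m⁻²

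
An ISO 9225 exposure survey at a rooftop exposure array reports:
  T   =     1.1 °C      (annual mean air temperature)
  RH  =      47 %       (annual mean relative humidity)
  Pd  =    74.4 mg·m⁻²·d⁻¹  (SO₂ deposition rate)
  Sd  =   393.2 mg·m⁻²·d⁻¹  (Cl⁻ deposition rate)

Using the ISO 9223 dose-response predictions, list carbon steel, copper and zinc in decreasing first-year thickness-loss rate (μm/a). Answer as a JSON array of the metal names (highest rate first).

carbon steel: f(T) = +0.150·(T−10) [T≤10 °C] = -1.3350
  Pd branch = 1.77·Pd^0.52·e^(0.02·RH+f) = 11.21 μm/a
  Sd branch = 0.102·Sd^0.62·e^(0.033·RH+0.04·T) = 20.42 μm/a
  r_corr = 11.21 + 20.42 = 31.63 μm/a
copper: T≤10 °C ⇒ hinge +0.126·(1.1−10) = -1.1214
  SO₂ term: 0.0053·74.4^0.26·exp(0.059·47-1.1214) = 0.08476
  Sd branch = 0.01025·Sd^0.27·e^(0.036·RH+0.049·T) = 0.2948 μm/a
  sum: 0.08476 + 0.2948 → r_corr = 0.3795 μm/a
zinc: temperature factor f = +0.038·(-8.9) = -0.3382
  SO₂ term: 0.0129·74.4^0.44·exp(0.046·47-0.3382) = 0.5323
  Cl⁻ term: 0.0175·393.2^0.57·exp(0.008·47+0.085·1.1) = 0.8431
  r_corr = 0.5323 + 0.8431 = 1.375 μm/a
Ordering by μm/a: carbon steel (31.6) > zinc (1.38) > copper (0.38)

["carbon steel", "zinc", "copper"]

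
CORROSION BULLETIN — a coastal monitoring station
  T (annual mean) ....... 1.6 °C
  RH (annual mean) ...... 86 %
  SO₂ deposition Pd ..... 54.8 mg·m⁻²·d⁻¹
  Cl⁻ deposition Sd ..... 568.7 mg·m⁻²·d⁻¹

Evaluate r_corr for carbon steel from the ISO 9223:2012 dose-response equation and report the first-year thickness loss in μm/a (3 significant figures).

r_corr = 117 μm/a

carbon steel: T≤10 °C ⇒ hinge +0.150·(1.6−10) = -1.2600
  SO₂ term: 1.77·54.8^0.52·exp(0.02·86-1.2600) = 22.49
  Sd branch = 0.102·Sd^0.62·e^(0.033·RH+0.04·T) = 94.83 μm/a
  sum: 22.49 + 94.83 → r_corr = 117.3 μm/a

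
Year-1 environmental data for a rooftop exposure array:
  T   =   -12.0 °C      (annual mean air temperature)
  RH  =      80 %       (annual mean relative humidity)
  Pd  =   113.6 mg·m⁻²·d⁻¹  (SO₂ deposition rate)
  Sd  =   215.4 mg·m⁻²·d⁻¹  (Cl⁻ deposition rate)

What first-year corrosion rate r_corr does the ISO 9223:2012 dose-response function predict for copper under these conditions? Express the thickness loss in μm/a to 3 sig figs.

r_corr = 0.560 μm/a

copper: temperature factor f = +0.126·(-22.0) = -2.7720
  Pd branch = 0.0053·Pd^0.26·e^(0.059·RH+f) = 0.1273 μm/a
  Sd branch = 0.01025·Sd^0.27·e^(0.036·RH+0.049·T) = 0.4326 μm/a
  r_corr = 0.1273 + 0.4326 = 0.5599 μm/a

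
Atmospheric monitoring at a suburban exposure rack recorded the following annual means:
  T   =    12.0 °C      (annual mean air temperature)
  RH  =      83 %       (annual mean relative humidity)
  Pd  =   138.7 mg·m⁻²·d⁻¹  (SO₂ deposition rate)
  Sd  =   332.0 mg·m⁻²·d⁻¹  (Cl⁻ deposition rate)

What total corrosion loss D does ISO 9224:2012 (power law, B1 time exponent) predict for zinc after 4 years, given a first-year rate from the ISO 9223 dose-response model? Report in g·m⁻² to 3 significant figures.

D(4) = 155 g·m⁻²

zinc: f(T) = -0.071·(T−10) [T>10 °C] = -0.1420
  sulphur-dioxide contribution → 4.462 μm/a
  chloride contribution → 2.579 μm/a
  total first-year rate 7.041 μm/a
Long-term exponent b (ISO 9224 Table 2, B1) = 0.813
  D(4) = 7.041 × 4^0.813 = 7.041 × 3.087 = 21.73 μm
  Mass loss = 21.73 μm × 7.14 g/cm³ = 155.2 g·m⁻²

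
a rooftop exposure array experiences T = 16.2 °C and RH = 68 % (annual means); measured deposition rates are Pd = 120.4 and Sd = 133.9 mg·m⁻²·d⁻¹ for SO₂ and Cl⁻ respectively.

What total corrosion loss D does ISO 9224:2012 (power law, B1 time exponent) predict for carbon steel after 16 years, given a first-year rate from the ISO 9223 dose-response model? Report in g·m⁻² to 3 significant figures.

D(16) = 3.28e+03 g·m⁻²

carbon steel: f(T) = -0.054·(T−10) [T>10 °C] = -0.3348
  sulphur-dioxide contribution → 59.59 μm/a
  chloride contribution → 38.3 μm/a
  total first-year rate 97.88 μm/a
ISO 9224: D(t) = r_corr · t^b with b = 0.523 (carbon steel, B1)
  D(16) = 97.88 × 16^0.523 = 97.88 × 4.263 = 417.3 μm
  Mass loss = 417.3 μm × 7.85 g/cm³ = 3276 g·m⁻²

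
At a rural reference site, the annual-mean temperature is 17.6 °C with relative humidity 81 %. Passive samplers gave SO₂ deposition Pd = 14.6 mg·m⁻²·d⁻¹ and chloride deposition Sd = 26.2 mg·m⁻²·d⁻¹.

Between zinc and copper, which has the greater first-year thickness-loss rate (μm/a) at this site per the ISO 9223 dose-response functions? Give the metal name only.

zinc

zinc: f(T) = -0.071·(T−10) [T>10 °C] = -0.5396
  SO₂ term: 0.0129·14.6^0.44·exp(0.046·81-0.5396) = 1.016
  Cl⁻ term: 0.0175·26.2^0.57·exp(0.008·81+0.085·17.6) = 0.9607
  r_corr = 1.016 + 0.9607 = 1.976 μm/a
copper: T>10 °C ⇒ hinge -0.080·(17.6−10) = -0.6080
  Pd branch = 0.0053·Pd^0.26·e^(0.059·RH+f) = 0.6894 μm/a
  Cl⁻ term: 0.01025·26.2^0.27·exp(0.036·81+0.049·17.6) = 1.083
  sum: 0.6894 + 1.083 → r_corr = 1.772 μm/a
Ordering by μm/a: zinc (1.98) > copper (1.77)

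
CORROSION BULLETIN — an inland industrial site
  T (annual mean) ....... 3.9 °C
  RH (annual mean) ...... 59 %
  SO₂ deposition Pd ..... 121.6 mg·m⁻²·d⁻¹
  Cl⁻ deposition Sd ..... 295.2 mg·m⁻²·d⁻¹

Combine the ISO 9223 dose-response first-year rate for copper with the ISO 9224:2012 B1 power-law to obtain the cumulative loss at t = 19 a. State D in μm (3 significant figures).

copper: temperature factor f = +0.126·(-6.1) = -0.7686
  SO₂ term: 0.0053·121.6^0.26·exp(0.059·59-0.7686) = 0.2782
  Sd branch = 0.01025·Sd^0.27·e^(0.036·RH+0.049·T) = 0.482 μm/a
  sum: 0.2782 + 0.482 → r_corr = 0.7602 μm/a
Power-law: D(19) = r_corr · 19^0.667
  D(19) = 0.7602 × 19^0.667 = 0.7602 × 7.127 = 5.418 μm

D(19) = 5.42 μm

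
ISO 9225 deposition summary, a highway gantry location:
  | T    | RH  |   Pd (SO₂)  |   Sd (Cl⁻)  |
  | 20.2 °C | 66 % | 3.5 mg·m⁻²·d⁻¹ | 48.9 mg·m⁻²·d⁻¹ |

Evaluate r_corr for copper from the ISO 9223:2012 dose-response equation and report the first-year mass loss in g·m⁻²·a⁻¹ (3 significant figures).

r_corr = 9.03 g·m⁻²·a⁻¹

copper: T>10 °C ⇒ hinge -0.080·(20.2−10) = -0.8160
  sulphur-dioxide contribution → 0.1594 μm/a
  chloride contribution → 0.8484 μm/a
  ⇒ r_corr(copper) = 1.008 μm/a
Convert to mass loss: 1.008 μm/a × 8.96 g/cm³ = 9.03 g·m⁻²·a⁻¹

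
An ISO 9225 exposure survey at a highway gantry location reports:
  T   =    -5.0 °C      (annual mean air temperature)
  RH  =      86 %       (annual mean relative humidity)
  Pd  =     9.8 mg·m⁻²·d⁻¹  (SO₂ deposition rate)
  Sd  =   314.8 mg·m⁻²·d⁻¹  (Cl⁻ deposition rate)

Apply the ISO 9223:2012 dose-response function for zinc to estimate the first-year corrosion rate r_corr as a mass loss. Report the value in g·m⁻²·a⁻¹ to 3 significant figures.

zinc: T≤10 °C ⇒ hinge +0.038·(-5.0−10) = -0.5700
  sulphur-dioxide contribution → 1.041 μm/a
  chloride contribution → 0.6041 μm/a
  ⇒ r_corr(zinc) = 1.645 μm/a
Convert to mass loss: 1.645 μm/a × 7.14 g/cm³ = 11.74 g·m⁻²·a⁻¹

r_corr = 11.7 g·m⁻²·a⁻¹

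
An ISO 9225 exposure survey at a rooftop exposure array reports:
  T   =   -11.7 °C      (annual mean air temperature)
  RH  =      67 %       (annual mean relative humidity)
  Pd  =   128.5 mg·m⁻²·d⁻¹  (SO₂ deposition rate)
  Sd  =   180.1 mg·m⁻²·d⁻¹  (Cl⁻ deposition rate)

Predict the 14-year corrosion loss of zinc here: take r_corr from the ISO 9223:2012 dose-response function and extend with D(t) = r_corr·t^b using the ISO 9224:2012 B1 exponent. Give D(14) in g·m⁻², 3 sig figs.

D(14) = 76.8 g·m⁻²

zinc: T≤10 °C ⇒ hinge +0.038·(-11.7−10) = -0.8246
  SO₂ term: 0.0129·128.5^0.44·exp(0.046·67-0.8246) = 1.044
  Sd branch = 0.0175·Sd^0.57·e^(0.008·RH+0.085·T) = 0.2136 μm/a
  r_corr = 1.044 + 0.2136 = 1.258 μm/a
Long-term exponent b (ISO 9224 Table 2, B1) = 0.813
  D(14) = 1.258 × 14^0.813 = 1.258 × 8.547 = 10.75 μm
  Mass loss = 10.75 μm × 7.14 g/cm³ = 76.77 g·m⁻²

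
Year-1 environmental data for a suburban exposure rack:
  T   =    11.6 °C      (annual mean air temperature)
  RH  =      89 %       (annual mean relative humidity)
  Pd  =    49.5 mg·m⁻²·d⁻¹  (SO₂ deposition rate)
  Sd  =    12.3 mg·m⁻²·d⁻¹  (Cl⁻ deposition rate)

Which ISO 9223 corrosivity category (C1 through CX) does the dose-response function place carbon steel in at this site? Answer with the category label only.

carbon steel: f(T) = -0.054·(T−10) [T>10 °C] = -0.0864
  Pd branch = 1.77·Pd^0.52·e^(0.02·RH+f) = 73.23 μm/a
  Cl⁻ term: 0.102·12.3^0.62·exp(0.033·89+0.04·11.6) = 14.5
  r_corr = 73.23 + 14.5 = 87.73 μm/a
87.7 μm/a falls in (80, 200] for carbon steel → category C5

C5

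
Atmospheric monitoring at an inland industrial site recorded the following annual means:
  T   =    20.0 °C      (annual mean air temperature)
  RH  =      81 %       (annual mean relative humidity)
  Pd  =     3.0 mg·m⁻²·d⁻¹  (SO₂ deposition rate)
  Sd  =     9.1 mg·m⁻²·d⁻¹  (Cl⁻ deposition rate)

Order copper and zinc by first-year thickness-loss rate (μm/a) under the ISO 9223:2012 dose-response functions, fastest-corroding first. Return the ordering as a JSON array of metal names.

copper: f(T) = -0.080·(T−10) [T>10 °C] = -0.8000
  Pd branch = 0.0053·Pd^0.26·e^(0.059·RH+f) = 0.377 μm/a
  Sd branch = 0.01025·Sd^0.27·e^(0.036·RH+0.049·T) = 0.9155 μm/a
  r_corr = 0.377 + 0.9155 = 1.293 μm/a
zinc: temperature factor f = -0.071·(10.0) = -0.7100
  SO₂ term: 0.0129·3.0^0.44·exp(0.046·81-0.7100) = 0.4269
  Sd branch = 0.0175·Sd^0.57·e^(0.008·RH+0.085·T) = 0.6448 μm/a
  sum: 0.4269 + 0.6448 → r_corr = 1.072 μm/a
Ordering by μm/a: copper (1.29) > zinc (1.07)

["copper", "zinc"]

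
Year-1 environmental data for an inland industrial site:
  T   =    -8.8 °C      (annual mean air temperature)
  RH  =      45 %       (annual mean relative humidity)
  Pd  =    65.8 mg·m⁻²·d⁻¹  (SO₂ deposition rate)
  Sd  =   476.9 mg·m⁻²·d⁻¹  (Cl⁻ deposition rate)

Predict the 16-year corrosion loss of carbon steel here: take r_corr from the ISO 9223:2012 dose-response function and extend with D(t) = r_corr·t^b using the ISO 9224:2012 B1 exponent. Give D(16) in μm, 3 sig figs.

carbon steel: f(T) = +0.150·(T−10) [T≤10 °C] = -2.8200
  sulphur-dioxide contribution → 2.289 μm/a
  chloride contribution → 14.5 μm/a
  total first-year rate 16.79 μm/a
Long-term exponent b (ISO 9224 Table 2, B1) = 0.523
  D(16) = 16.79 × 16^0.523 = 16.79 × 4.263 = 71.56 μm

D(16) = 71.6 μm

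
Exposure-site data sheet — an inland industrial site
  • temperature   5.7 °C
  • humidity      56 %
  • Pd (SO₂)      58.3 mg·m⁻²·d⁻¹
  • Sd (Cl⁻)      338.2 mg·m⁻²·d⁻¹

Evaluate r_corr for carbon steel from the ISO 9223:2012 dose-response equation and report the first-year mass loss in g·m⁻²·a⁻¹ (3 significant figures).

carbon steel: temperature factor f = +0.150·(-4.3) = -0.6450
  Pd branch = 1.77·Pd^0.52·e^(0.02·RH+f) = 23.57 μm/a
  Cl⁻ term: 0.102·338.2^0.62·exp(0.033·56+0.04·5.7) = 30.08
  sum: 23.57 + 30.08 → r_corr = 53.65 μm/a
Convert to mass loss: 53.65 μm/a × 7.85 g/cm³ = 421.2 g·m⁻²·a⁻¹

r_corr = 421 g·m⁻²·a⁻¹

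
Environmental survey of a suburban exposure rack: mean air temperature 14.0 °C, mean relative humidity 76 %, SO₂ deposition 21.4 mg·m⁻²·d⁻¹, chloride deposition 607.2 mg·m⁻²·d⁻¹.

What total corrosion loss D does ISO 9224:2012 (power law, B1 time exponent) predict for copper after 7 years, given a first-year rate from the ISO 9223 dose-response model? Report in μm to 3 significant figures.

copper: T>10 °C ⇒ hinge -0.080·(14.0−10) = -0.3200
  SO₂ term: 0.0053·21.4^0.26·exp(0.059·76-0.3200) = 0.7561
  Sd branch = 0.01025·Sd^0.27·e^(0.036·RH+0.049·T) = 1.772 μm/a
  r_corr = 0.7561 + 1.772 = 2.528 μm/a
Power-law: D(7) = r_corr · 7^0.667
  D(7) = 2.528 × 7^0.667 = 2.528 × 3.662 = 9.256 μm

D(7) = 9.26 μm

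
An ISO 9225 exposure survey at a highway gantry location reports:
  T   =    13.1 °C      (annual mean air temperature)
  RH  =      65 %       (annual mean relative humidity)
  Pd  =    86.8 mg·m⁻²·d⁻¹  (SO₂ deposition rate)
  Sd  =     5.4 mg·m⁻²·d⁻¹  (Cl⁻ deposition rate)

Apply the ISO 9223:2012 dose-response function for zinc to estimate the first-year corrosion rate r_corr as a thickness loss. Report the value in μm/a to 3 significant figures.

zinc: temperature factor f = -0.071·(3.1) = -0.2201
  Pd branch = 0.0129·Pd^0.44·e^(0.046·RH+f) = 1.467 μm/a
  Sd branch = 0.0175·Sd^0.57·e^(0.008·RH+0.085·T) = 0.2344 μm/a
  sum: 1.467 + 0.2344 → r_corr = 1.702 μm/a

r_corr = 1.70 μm/a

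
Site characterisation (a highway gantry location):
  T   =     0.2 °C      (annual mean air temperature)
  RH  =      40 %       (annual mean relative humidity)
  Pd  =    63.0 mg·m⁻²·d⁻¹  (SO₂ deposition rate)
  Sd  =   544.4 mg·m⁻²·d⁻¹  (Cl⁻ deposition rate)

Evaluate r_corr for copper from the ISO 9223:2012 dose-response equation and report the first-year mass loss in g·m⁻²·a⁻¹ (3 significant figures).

r_corr = 2.57 g·m⁻²·a⁻¹

copper: f(T) = +0.126·(T−10) [T≤10 °C] = -1.2348
  Pd branch = 0.0053·Pd^0.26·e^(0.059·RH+f) = 0.04795 μm/a
  Sd branch = 0.01025·Sd^0.27·e^(0.036·RH+0.049·T) = 0.2394 μm/a
  sum: 0.04795 + 0.2394 → r_corr = 0.2873 μm/a
Convert to mass loss: 0.2873 μm/a × 8.96 g/cm³ = 2.574 g·m⁻²·a⁻¹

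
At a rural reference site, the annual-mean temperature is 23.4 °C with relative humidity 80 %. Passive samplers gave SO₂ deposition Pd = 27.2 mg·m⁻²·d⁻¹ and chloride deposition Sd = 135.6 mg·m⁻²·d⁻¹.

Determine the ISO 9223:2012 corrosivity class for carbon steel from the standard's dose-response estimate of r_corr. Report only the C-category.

carbon steel: T>10 °C ⇒ hinge -0.054·(23.4−10) = -0.7236
  sulphur-dioxide contribution → 23.69 μm/a
  chloride contribution → 76.5 μm/a
  ⇒ r_corr(carbon steel) = 100.2 μm/a
100 μm/a falls in (80, 200] for carbon steel → category C5

C5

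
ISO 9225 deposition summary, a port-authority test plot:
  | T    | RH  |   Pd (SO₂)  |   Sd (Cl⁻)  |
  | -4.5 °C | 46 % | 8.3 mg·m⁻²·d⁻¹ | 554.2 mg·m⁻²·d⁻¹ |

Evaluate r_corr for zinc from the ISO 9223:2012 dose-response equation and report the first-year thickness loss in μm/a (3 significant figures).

r_corr = 0.788 μm/a

zinc: temperature factor f = +0.038·(-14.5) = -0.5510
  Pd branch = 0.0129·Pd^0.44·e^(0.046·RH+f) = 0.1566 μm/a
  Cl⁻ term: 0.0175·554.2^0.57·exp(0.008·46+0.085·-4.5) = 0.6319
  sum: 0.1566 + 0.6319 → r_corr = 0.7884 μm/a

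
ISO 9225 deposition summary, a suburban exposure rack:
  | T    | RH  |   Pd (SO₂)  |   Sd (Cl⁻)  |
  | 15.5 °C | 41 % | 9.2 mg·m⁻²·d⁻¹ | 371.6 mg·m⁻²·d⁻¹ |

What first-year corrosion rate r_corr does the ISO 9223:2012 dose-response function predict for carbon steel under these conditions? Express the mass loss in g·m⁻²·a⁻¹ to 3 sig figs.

carbon steel: T>10 °C ⇒ hinge -0.054·(15.5−10) = -0.2970
  sulphur-dioxide contribution → 9.468 μm/a
  chloride contribution → 28.77 μm/a
  ⇒ r_corr(carbon steel) = 38.24 μm/a
Convert to mass loss: 38.24 μm/a × 7.85 g/cm³ = 300.2 g·m⁻²·a⁻¹

r_corr = 300 g·m⁻²·a⁻¹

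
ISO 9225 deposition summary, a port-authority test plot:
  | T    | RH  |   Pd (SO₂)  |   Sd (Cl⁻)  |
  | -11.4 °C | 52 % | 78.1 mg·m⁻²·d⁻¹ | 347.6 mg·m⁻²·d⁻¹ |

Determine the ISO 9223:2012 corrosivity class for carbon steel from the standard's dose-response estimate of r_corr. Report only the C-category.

carbon steel: T≤10 °C ⇒ hinge +0.150·(-11.4−10) = -3.2100
  sulphur-dioxide contribution → 1.949 μm/a
  chloride contribution → 13.53 μm/a
  total first-year rate 15.48 μm/a
ISO 9223 Table 2 (carbon steel): 1.3 < 15.5 ≤ 25 μm/a ⇒ C2

C2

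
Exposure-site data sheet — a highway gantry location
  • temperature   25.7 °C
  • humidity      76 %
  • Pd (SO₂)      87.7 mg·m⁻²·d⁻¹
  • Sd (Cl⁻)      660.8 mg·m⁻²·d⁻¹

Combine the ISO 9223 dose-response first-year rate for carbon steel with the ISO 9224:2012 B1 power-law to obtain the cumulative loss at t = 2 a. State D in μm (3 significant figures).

carbon steel: temperature factor f = -0.054·(15.7) = -0.8478
  SO₂ term: 1.77·87.7^0.52·exp(0.02·76-0.8478) = 35.5
  Sd branch = 0.102·Sd^0.62·e^(0.033·RH+0.04·T) = 196.2 μm/a
  sum: 35.5 + 196.2 → r_corr = 231.7 μm/a
Long-term exponent b (ISO 9224 Table 2, B1) = 0.523
  D(2) = 231.7 × 2^0.523 = 231.7 × 1.437 = 332.9 μm

D(2) = 333 μm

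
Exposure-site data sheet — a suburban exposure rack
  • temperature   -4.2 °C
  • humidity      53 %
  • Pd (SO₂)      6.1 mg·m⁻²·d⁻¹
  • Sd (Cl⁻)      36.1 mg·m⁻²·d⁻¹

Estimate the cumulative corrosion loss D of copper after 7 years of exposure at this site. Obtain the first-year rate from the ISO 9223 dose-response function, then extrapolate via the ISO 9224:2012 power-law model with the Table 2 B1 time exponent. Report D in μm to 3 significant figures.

D(7) = 0.661 μm

copper: f(T) = +0.126·(T−10) [T≤10 °C] = -1.7892
  SO₂ term: 0.0053·6.1^0.26·exp(0.059·53-1.7892) = 0.03232
  Cl⁻ term: 0.01025·36.1^0.27·exp(0.036·53+0.049·-4.2) = 0.1481
  r_corr = 0.03232 + 0.1481 = 0.1804 μm/a
Power-law: D(7) = r_corr · 7^0.667
  D(7) = 0.1804 × 7^0.667 = 0.1804 × 3.662 = 0.6606 μm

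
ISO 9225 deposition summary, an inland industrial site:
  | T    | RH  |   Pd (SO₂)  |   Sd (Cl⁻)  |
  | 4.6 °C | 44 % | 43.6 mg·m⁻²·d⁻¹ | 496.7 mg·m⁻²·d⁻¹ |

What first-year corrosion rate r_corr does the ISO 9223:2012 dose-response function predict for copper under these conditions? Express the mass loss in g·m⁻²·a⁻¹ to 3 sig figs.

copper: T≤10 °C ⇒ hinge +0.126·(4.6−10) = -0.6804
  sulphur-dioxide contribution → 0.09605 μm/a
  chloride contribution → 0.3346 μm/a
  total first-year rate 0.4306 μm/a
Convert to mass loss: 0.4306 μm/a × 8.96 g/cm³ = 3.858 g·m⁻²·a⁻¹

r_corr = 3.86 g·m⁻²·a⁻¹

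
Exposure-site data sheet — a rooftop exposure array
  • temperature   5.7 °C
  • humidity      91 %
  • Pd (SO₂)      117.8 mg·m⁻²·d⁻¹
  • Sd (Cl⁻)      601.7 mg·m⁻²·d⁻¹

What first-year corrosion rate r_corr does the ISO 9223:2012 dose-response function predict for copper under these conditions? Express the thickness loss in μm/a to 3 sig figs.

copper: f(T) = +0.126·(T−10) [T≤10 °C] = -0.5418
  sulphur-dioxide contribution → 2.287 μm/a
  chloride contribution → 2.019 μm/a
  total first-year rate 4.306 μm/a

r_corr = 4.31 μm/a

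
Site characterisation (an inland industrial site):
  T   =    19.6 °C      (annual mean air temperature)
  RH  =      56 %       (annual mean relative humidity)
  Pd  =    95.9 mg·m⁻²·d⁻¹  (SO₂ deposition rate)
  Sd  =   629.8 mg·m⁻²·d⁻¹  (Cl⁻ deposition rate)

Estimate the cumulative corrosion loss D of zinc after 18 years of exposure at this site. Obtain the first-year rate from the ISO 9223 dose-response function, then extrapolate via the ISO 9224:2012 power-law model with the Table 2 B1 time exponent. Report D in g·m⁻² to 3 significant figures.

zinc: temperature factor f = -0.071·(9.6) = -0.6816
  sulphur-dioxide contribution → 0.6387 μm/a
  chloride contribution → 5.711 μm/a
  total first-year rate 6.349 μm/a
Long-term exponent b (ISO 9224 Table 2, B1) = 0.813
  D(18) = 6.349 × 18^0.813 = 6.349 × 10.48 = 66.57 μm
  Mass loss = 66.57 μm × 7.14 g/cm³ = 475.3 g·m⁻²

D(18) = 475 g·m⁻²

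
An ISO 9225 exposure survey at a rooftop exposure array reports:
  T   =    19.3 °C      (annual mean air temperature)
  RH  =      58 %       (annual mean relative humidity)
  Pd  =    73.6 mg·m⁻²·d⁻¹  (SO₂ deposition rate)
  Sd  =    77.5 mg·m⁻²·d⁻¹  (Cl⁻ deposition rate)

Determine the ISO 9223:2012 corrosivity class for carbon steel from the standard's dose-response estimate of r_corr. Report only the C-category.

carbon steel: T>10 °C ⇒ hinge -0.054·(19.3−10) = -0.5022
  Pd branch = 1.77·Pd^0.52·e^(0.02·RH+f) = 31.95 μm/a
  Cl⁻ term: 0.102·77.5^0.62·exp(0.033·58+0.04·19.3) = 22.21
  sum: 31.95 + 22.21 → r_corr = 54.15 μm/a
ISO 9223 Table 2 (carbon steel): 50 < 54.2 ≤ 80 μm/a ⇒ C4

C4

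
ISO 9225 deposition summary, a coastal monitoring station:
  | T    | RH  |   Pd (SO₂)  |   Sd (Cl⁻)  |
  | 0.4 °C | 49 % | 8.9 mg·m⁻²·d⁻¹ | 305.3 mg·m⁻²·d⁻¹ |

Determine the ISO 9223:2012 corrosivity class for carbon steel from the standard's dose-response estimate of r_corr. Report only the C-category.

carbon steel: f(T) = +0.150·(T−10) [T≤10 °C] = -1.4400
  Pd branch = 1.77·Pd^0.52·e^(0.02·RH+f) = 3.482 μm/a
  Cl⁻ term: 0.102·305.3^0.62·exp(0.033·49+0.04·0.4) = 18.13
  sum: 3.482 + 18.13 → r_corr = 21.61 μm/a
ISO 9223 Table 2 (carbon steel): 1.3 < 21.6 ≤ 25 μm/a ⇒ C2

C2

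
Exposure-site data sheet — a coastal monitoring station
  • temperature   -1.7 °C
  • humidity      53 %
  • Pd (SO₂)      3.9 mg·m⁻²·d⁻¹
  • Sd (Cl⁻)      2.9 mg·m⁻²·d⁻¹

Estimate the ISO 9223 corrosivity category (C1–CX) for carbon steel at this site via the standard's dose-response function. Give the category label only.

carbon steel: T≤10 °C ⇒ hinge +0.150·(-1.7−10) = -1.7550
  sulphur-dioxide contribution → 1.793 μm/a
  chloride contribution → 1.06 μm/a
  ⇒ r_corr(carbon steel) = 2.853 μm/a
2.85 μm/a falls in (1.3, 25] for carbon steel → category C2

C2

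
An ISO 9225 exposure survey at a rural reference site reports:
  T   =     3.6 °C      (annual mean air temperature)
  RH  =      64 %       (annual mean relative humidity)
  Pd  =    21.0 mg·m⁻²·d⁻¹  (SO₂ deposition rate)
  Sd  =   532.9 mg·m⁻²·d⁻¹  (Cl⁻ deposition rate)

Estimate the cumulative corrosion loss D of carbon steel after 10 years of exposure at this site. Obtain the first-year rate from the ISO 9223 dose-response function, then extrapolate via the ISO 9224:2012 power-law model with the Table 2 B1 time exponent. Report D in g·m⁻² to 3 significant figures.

carbon steel: f(T) = +0.150·(T−10) [T≤10 °C] = -0.9600
  Pd branch = 1.77·Pd^0.52·e^(0.02·RH+f) = 11.87 μm/a
  Cl⁻ term: 0.102·532.9^0.62·exp(0.033·64+0.04·3.6) = 47.74
  r_corr = 11.87 + 47.74 = 59.61 μm/a
ISO 9224: D(t) = r_corr · t^b with b = 0.523 (carbon steel, B1)
  D(10) = 59.61 × 10^0.523 = 59.61 × 3.334 = 198.8 μm
  Mass loss = 198.8 μm × 7.85 g/cm³ = 1560 g·m⁻²

D(10) = 1.56e+03 g·m⁻²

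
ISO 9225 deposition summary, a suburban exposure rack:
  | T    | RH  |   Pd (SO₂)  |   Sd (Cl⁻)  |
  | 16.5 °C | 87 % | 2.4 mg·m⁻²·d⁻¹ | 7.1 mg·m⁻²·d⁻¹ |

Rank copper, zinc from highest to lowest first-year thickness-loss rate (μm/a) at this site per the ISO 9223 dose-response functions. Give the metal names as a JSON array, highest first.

copper: T>10 °C ⇒ hinge -0.080·(16.5−10) = -0.5200
  sulphur-dioxide contribution → 0.6707 μm/a
  chloride contribution → 0.8952 μm/a
  ⇒ r_corr(copper) = 1.566 μm/a
zinc: temperature factor f = -0.071·(6.5) = -0.4615
  sulphur-dioxide contribution → 0.6539 μm/a
  chloride contribution → 0.4361 μm/a
  total first-year rate 1.09 μm/a
Ordering by μm/a: copper (1.57) > zinc (1.09)

["copper", "zinc"]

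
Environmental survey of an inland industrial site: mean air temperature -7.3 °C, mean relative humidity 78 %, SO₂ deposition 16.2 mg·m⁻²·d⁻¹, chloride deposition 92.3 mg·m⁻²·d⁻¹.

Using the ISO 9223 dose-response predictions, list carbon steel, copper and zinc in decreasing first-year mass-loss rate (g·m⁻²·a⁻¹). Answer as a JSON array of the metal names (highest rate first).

["carbon steel", "zinc", "copper"]

carbon steel: f(T) = +0.150·(T−10) [T≤10 °C] = -2.5950
  SO₂ term: 1.77·16.2^0.52·exp(0.02·78-2.5950) = 2.676
  Cl⁻ term: 0.102·92.3^0.62·exp(0.033·78+0.04·-7.3) = 16.52
  sum: 2.676 + 16.52 → r_corr = 19.2 μm/a
  mass loss = 19.2 μm/a × 7.85 g/cm³ = 150.7 g·m⁻²·a⁻¹
copper: T≤10 °C ⇒ hinge +0.126·(-7.3−10) = -2.1798
  SO₂ term: 0.0053·16.2^0.26·exp(0.059·78-2.1798) = 0.1232
  Cl⁻ term: 0.01025·92.3^0.27·exp(0.036·78+0.049·-7.3) = 0.4032
  sum: 0.1232 + 0.4032 → r_corr = 0.5264 μm/a
  mass loss = 0.5264 μm/a × 8.96 g/cm³ = 4.716 g·m⁻²·a⁻¹
zinc: temperature factor f = +0.038·(-17.3) = -0.6574
  Pd branch = 0.0129·Pd^0.44·e^(0.046·RH+f) = 0.8232 μm/a
  Sd branch = 0.0175·Sd^0.57·e^(0.008·RH+0.085·T) = 0.2316 μm/a
  r_corr = 0.8232 + 0.2316 = 1.055 μm/a
  mass loss = 1.055 μm/a × 7.14 g/cm³ = 7.531 g·m⁻²·a⁻¹
Ordering by g·m⁻²·a⁻¹: carbon steel (151) > zinc (7.53) > copper (4.72)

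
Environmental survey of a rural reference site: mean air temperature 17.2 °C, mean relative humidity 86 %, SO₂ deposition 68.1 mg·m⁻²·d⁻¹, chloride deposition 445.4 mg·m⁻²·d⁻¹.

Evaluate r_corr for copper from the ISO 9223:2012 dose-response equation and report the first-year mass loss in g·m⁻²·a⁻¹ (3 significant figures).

copper: f(T) = -0.080·(T−10) [T>10 °C] = -0.5760
  Pd branch = 0.0053·Pd^0.26·e^(0.059·RH+f) = 1.427 μm/a
  Cl⁻ term: 0.01025·445.4^0.27·exp(0.036·86+0.049·17.2) = 2.732
  r_corr = 1.427 + 2.732 = 4.159 μm/a
Convert to mass loss: 4.159 μm/a × 8.96 g/cm³ = 37.26 g·m⁻²·a⁻¹

r_corr = 37.3 g·m⁻²·a⁻¹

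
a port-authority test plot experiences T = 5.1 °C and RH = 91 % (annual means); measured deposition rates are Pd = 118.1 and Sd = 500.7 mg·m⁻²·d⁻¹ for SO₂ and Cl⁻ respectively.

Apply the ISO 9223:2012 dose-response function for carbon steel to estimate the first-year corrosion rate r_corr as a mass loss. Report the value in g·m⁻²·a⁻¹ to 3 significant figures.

r_corr = 1.42e+03 g·m⁻²·a⁻¹

carbon steel: T≤10 °C ⇒ hinge +0.150·(5.1−10) = -0.7350
  SO₂ term: 1.77·118.1^0.52·exp(0.02·91-0.7350) = 62.63
  Cl⁻ term: 0.102·500.7^0.62·exp(0.033·91+0.04·5.1) = 118.9
  sum: 62.63 + 118.9 → r_corr = 181.5 μm/a
Convert to mass loss: 181.5 μm/a × 7.85 g/cm³ = 1425 g·m⁻²·a⁻¹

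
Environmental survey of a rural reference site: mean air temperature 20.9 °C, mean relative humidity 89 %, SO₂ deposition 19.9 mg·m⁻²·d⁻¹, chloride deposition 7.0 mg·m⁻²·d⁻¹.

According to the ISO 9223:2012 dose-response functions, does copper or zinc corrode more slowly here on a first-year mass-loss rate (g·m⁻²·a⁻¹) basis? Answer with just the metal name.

zinc

copper: temperature factor f = -0.080·(10.9) = -0.8720
  SO₂ term: 0.0053·19.9^0.26·exp(0.059·89-0.8720) = 0.9199
  Sd branch = 0.01025·Sd^0.27·e^(0.036·RH+0.049·T) = 1.189 μm/a
  r_corr = 0.9199 + 1.189 = 2.109 μm/a
  mass loss = 2.109 μm/a × 8.96 g/cm³ = 18.89 g·m⁻²·a⁻¹
zinc: f(T) = -0.071·(T−10) [T>10 °C] = -0.7739
  Pd branch = 0.0129·Pd^0.44·e^(0.046·RH+f) = 1.33 μm/a
  Cl⁻ term: 0.0175·7.0^0.57·exp(0.008·89+0.085·20.9) = 0.639
  r_corr = 1.33 + 0.639 = 1.969 μm/a
  mass loss = 1.969 μm/a × 7.14 g/cm³ = 14.06 g·m⁻²·a⁻¹
Ordering by g·m⁻²·a⁻¹: copper (18.9) > zinc (14.1)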